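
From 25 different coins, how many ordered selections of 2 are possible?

P(25,2) = 25!/(25-2)! = 25!/23!.

Final answer: P(25,2) = 600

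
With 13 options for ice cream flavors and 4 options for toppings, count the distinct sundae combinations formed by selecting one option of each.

By the multiplication principle: 13 x 4.

Final answer: 52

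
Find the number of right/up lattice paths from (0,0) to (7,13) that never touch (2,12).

Total paths to (7,13): C(20,13) = 77520.
Paths through (2,12): C(14,12) x C(6,1) = 546.
Avoiding (2,12): 77520 - 546.

Final answer: 76974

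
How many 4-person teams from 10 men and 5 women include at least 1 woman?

Sum over valid woman counts:
C(5,1)C(10,3) = 600
C(5,2)C(10,2) = 450
C(5,3)C(10,1) = 100
C(5,4)C(10,0) = 5
Total: 600 + 450 + 100 + 5.

Final answer: 1155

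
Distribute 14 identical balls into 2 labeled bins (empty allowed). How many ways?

Stars and bars: C(n+k-1, k-1) = C(15,1).

Final answer: C(15,1) = 15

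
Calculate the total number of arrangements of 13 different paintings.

The number of ways to arrange 13 distinct objects is 13!.

Final answer: 13! = 6227020800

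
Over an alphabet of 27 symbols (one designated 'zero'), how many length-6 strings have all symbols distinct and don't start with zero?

First digit: 26 (nonzero). Second: 26 (not first). Third: 25, etc.
Total: 26 x 26 x 25 x 24 x 23 x 22.

Final answer: 205233600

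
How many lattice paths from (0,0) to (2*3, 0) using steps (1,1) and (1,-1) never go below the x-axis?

Total monotonic paths to (3,3): C(6,3) = 20.
Reflecting each bad path at its first crossing gives a bijection with paths to (2,4): C(6,4) = 15.
Valid Dyck paths: 20 - 15.
(This is the Catalan number C_{3}.)

Final answer: C_{3} = 5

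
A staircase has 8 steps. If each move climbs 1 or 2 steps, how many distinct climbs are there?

Let f(n) be the number of climbs. Removing the last move (1 or 2 steps) gives f(n) = f(n-1) + f(n-2); base cases f(1)=1, f(2)=2.
Computing successive values: f(1)=1, f(2)=2, f(3)=3, f(4)=5, f(5)=8, f(6)=13, f(7)=21, f(8)=34.

Final answer: 34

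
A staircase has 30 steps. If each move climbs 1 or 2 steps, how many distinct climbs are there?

Condition on the final move: it is a 1-step (f(n-1) ways to get there) or a 2-step (f(n-2) ways), so f(n) = f(n-1) + f(n-2), with f(1)=1, f(2)=2.
Iterating the recurrence: f(1)=1, f(2)=2, f(3)=3, f(4)=5, f(5)=8, f(6)=13, f(7)=21, f(8)=34, f(9)=55, f(10)=89, f(11)=144, f(12)=233, f(13)=377, f(14)=610, f(15)=987, f(16)=1597, f(17)=2584, f(18)=4181, f(19)=6765, f(20)=10946, f(21)=17711, f(22)=28657, f(23)=46368, f(24)=75025, f(25)=121393, f(26)=196418, f(27)=317811, f(28)=514229, f(29)=832040, f(30)=1346269.

Final answer: 1346269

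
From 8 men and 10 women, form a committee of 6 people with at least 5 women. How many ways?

Sum over valid woman counts:
C(10,5)C(8,1) = 2016
C(10,6)C(8,0) = 210
Total: 2016 + 210.

Final answer: 2226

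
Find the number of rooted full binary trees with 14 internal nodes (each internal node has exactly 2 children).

The structures are counted by the Catalan number C_n. Here n = 14.
C_n = C(2n,n)/(n+1), so C_{14} = C(28,14)/15 = 40116600/15.

Final answer: C_{14} = 2674440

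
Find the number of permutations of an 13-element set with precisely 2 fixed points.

Choose which 2 elements are fixed: C(13,2) = 78.
Derange the remaining 11 using D(j) = (j-1)(D(j-1) + D(j-2)), D(0)=1, D(1)=0: D(2)=1, D(3)=2, D(4)=9, D(5)=44, D(6)=265, D(7)=1854, D(8)=14833, D(9)=133496, D(10)=1334961, D(11)=14684570.
Total: 78 x 14684570.

Final answer: C(13,2) D(11) = 1145396460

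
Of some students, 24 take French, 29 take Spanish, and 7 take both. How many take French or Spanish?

|A union B| = |A| + |B| - |A intersect B| = 24 + 29 - 7.

Final answer: 46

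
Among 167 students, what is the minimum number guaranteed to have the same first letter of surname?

There are 26 possible values for first letter of surname. With 167 students and 26 categories, by pigeonhole: ceiling(167/26).

Final answer: 7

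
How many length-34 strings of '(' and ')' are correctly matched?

This is a standard Catalan-number count: the answer is C_n. Here n = 17 (pairs).
C_n = C(2n,n)/(n+1), so C_{17} = C(34,17)/18 = 2333606220/18.

Final answer: C_{17} = 129644790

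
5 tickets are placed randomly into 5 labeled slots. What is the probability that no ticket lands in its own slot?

D(n) = (n-1)(D(n-1) + D(n-2)), D(0)=1, D(1)=0.
Building up: D(2)=1, D(3)=2, D(4)=9, D(5)=44.
Total arrangements: 5! = 120.
Probability = D(5)/5! = 11/30.

Final answer: D(5)/5! = 44/120 = 0.366667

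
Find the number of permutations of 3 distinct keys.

The number of ways to arrange 3 distinct objects is 3!.

Final answer: 3! = 6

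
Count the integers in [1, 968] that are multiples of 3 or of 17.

Multiples of 3: 322. Multiples of 17: 56. Of both (lcm=51): 18.
By inclusion-exclusion: 322 + 56 - 18.

Final answer: 360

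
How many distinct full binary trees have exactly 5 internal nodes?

This is a standard Catalan-number count: the answer is C_n. Here n = 5.
C_n = C(2n,n)/(n+1), so C_{5} = C(10,5)/6 = 252/6.

Final answer: C_{5} = 42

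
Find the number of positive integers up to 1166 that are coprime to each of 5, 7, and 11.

|div by 5|=233, |div by 7|=166, |div by 11|=106.
|div by 5&7|=33, |div by 5&11|=21, |div by 7&11|=15, |div by all|=3.
By inclusion-exclusion, divisible by at least one: 233+166+106-33-21-15+3 = 439.
Not divisible by any: 1166 - 439.

Final answer: 727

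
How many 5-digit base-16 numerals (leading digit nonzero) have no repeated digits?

First digit: 15 (nonzero). Second: 15 (not first). Third: 14, etc.
Total: 15 x 15 x 14 x 13 x 12.

Final answer: 491400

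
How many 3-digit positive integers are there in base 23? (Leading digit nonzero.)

These are the integers in [23^2, 23^3), so the count is 23^3 - 23^2 = 22 x 23^2.

Final answer: 11638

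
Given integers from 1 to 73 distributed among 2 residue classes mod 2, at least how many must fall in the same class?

By pigeonhole with 73 objects and 2 categories: ceiling(73/2).

Final answer: 37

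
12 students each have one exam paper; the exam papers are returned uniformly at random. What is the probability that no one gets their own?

Derangements satisfy D(n) = (n-1)(D(n-1) + D(n-2)), starting from D(0)=1, D(1)=0.
Building up: D(2)=1, D(3)=2, D(4)=9, D(5)=44, D(6)=265, D(7)=1854, D(8)=14833, D(9)=133496, D(10)=1334961, D(11)=14684570, D(12)=176214841.
Total arrangements: 12! = 479001600.
Probability = D(12)/12! = 16019531/43545600.

Final answer: D(12)/12! = 176214841/479001600 = 0.367879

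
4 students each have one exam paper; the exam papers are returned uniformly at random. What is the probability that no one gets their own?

D(n) = (n-1)(D(n-1) + D(n-2)), D(0)=1, D(1)=0.
Building up: D(2)=1, D(3)=2, D(4)=9.
Total arrangements: 4! = 24.
Probability = D(4)/4! = 3/8.

Final answer: D(4)/4! = 9/24 = 0.375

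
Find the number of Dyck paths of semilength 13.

Total monotonic paths to (13,13): C(26,13) = 10400600.
Reflecting each bad path at its first crossing gives a bijection with paths to (12,14): C(26,14) = 9657700.
Valid Dyck paths: 10400600 - 9657700.
(These counts are the Catalan numbers.)

Final answer: C_{13} = 742900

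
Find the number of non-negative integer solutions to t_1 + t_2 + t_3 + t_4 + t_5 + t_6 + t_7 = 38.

Stars and bars with 38 stars and 6 bars:
C(38+7-1, 7-1) = C(44,6).

Final answer: C(44,6) = 7059052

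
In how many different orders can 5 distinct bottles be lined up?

The number of ways to arrange 5 distinct objects is 5!.

Final answer: 5! = 120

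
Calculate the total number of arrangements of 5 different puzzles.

The number of ways to arrange 5 distinct objects is 5!.

Final answer: 5! = 120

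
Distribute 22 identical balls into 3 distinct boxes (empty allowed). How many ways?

Stars and bars: C(n+k-1, k-1) = C(24,2).

Final answer: C(24,2) = 276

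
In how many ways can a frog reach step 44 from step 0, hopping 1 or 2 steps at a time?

Let f(n) count the ways. The last step is size 1 or 2, so f(n) = f(n-1) + f(n-2) with f(1)=1, f(2)=2.
Building up term by term: f(1)=1, f(2)=2, f(3)=3, f(4)=5, f(5)=8, f(6)=13, f(7)=21, f(8)=34, f(9)=55, f(10)=89, f(11)=144, f(12)=233, f(13)=377, f(14)=610, f(15)=987, f(16)=1597, f(17)=2584, f(18)=4181, f(19)=6765, f(20)=10946, f(21)=17711, f(22)=28657, f(23)=46368, f(24)=75025, f(25)=121393, f(26)=196418, f(27)=317811, f(28)=514229, f(29)=832040, f(30)=1346269, f(31)=2178309, f(32)=3524578, f(33)=5702887, f(34)=9227465, f(35)=14930352, f(36)=24157817, f(37)=39088169, f(38)=63245986, f(39)=102334155, f(40)=165580141, f(41)=267914296, f(42)=433494437, f(43)=701408733, f(44)=1134903170.

Final answer: 1134903170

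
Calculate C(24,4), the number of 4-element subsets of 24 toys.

C(24,4) = 24!/(4! x (24-4)!).

Final answer: C(24,4) = 10626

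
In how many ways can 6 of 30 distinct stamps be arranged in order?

P(30,6) = 30!/(30-6)! = 30!/24!.

Final answer: P(30,6) = 427518000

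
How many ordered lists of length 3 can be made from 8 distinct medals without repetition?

P(8,3) = 8!/(8-3)! = 8!/5!.

Final answer: P(8,3) = 336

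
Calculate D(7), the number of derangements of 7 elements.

D(n) = (n-1)(D(n-1) + D(n-2)), D(0)=1, D(1)=0.
D(2) = 1 x (0 + 1) = 1
D(3) = 2 x (1 + 0) = 2
D(4) = 3 x (2 + 1) = 9
D(5) = 4 x (9 + 2) = 44
D(6) = 5 x (44 + 9) = 265
D(7) = 6 x (D(6) + D(5)) = 6 x (265 + 44)

Final answer: D(7) = 1854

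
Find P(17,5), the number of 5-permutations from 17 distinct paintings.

P(17,5) = 17!/(17-5)! = 17!/12!.

Final answer: P(17,5) = 742560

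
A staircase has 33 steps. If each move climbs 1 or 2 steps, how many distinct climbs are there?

Let f(n) be the number of climbs. Removing the last move (1 or 2 steps) gives f(n) = f(n-1) + f(n-2); base cases f(1)=1, f(2)=2.
Iterating the recurrence: f(1)=1, f(2)=2, f(3)=3, f(4)=5, f(5)=8, f(6)=13, f(7)=21, f(8)=34, f(9)=55, f(10)=89, f(11)=144, f(12)=233, f(13)=377, f(14)=610, f(15)=987, f(16)=1597, f(17)=2584, f(18)=4181, f(19)=6765, f(20)=10946, f(21)=17711, f(22)=28657, f(23)=46368, f(24)=75025, f(25)=121393, f(26)=196418, f(27)=317811, f(28)=514229, f(29)=832040, f(30)=1346269, f(31)=2178309, f(32)=3524578, f(33)=5702887.

Final answer: 5702887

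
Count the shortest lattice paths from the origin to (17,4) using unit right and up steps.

Each path has 17 right steps and 4 up steps in some order (21 steps total).
Choose which 4 of the 21 steps are up: C(21,4).

Final answer: C(21,4) = 5985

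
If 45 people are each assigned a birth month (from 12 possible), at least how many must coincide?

There are 12 possible values for birth month. With 45 people and 12 categories, by pigeonhole: ceiling(45/12).

Final answer: 4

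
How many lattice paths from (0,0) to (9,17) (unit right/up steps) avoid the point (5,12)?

Total paths to (9,17): C(26,17) = 3124550.
Paths through (5,12): C(17,12) x C(9,5) = 779688.
Avoiding (5,12): 3124550 - 779688.

Final answer: 2344862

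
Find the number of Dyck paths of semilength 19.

Total monotonic paths to (19,19): C(38,19) = 35345263800.
Paths that cross above y=x (reflection bijection): C(38,20) = 33578000610.
Valid Dyck paths: 35345263800 - 33578000610.
(These counts are the Catalan numbers.)

Final answer: C_{19} = 1767263190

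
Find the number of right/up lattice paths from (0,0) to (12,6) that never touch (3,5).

Total paths to (12,6): C(18,6) = 18564.
Paths through (3,5): C(8,5) x C(10,1) = 560.
Avoiding (3,5): 18564 - 560.

Final answer: 18004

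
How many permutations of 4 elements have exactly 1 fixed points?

Choose which 1 elements are fixed: C(4,1) = 4.
Derange the remaining 3 using D(j) = (j-1)(D(j-1) + D(j-2)), D(0)=1, D(1)=0: D(2)=1, D(3)=2.
Total: 4 x 2.

Final answer: C(4,1) D(3) = 8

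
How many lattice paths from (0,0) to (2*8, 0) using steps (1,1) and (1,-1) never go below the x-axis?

Total monotonic paths to (8,8): C(16,8) = 12870.
Paths that cross above y=x (reflection bijection): C(16,9) = 11440.
Valid Dyck paths: 12870 - 11440.
(Check: C(16,8) - C(16,9) = C(16,8)/9, the Catalan number C_{8}.)

Final answer: C_{8} = 1430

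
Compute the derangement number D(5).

Use the recurrence D(n) = (n-1)(D(n-1) + D(n-2)) with D(0)=1, D(1)=0.
D(2) = 1 x (0 + 1) = 1
D(3) = 2 x (1 + 0) = 2
D(4) = 3 x (2 + 1) = 9
D(5) = 4 x (D(4) + D(3)) = 4 x (9 + 2)

Final answer: D(5) = 44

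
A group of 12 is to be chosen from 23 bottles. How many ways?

C(23,12) = 23!/(12! x 11!).

Final answer: \binom{23}{12} = 1352078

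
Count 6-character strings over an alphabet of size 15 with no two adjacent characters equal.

First character: 15 choices. Each subsequent: 14 choices (must differ from the previous one).
Total: 15 x 14^5.

Final answer: 15 x 14^{5} = 8067360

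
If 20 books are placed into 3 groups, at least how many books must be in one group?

By the pigeonhole principle: ceiling(20/3).

Final answer: 7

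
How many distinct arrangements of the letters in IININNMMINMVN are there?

Letters (I:4, M:3, N:5, V:1). Total letters: 13.
Permutations = 13!/(5! x 4! x 3!).

Final answer: 360360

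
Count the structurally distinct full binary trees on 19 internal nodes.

This is a standard Catalan-number count: the answer is C_n. Here n = 19.
C_n = C(2n,n)/(n+1), so C_{19} = C(38,19)/20 = 35345263800/20.

Final answer: C_{19} = 1767263190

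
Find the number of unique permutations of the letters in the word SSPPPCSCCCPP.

Letters (C:4, P:5, S:3). Total letters: 12.
Permutations = 12!/(5! x 4! x 3!).

Final answer: 27720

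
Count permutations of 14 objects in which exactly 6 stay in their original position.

Choose which 6 elements are fixed: C(14,6) = 3003.
Derange the remaining 8 using D(j) = (j-1)(D(j-1) + D(j-2)), D(0)=1, D(1)=0: D(2)=1, D(3)=2, D(4)=9, D(5)=44, D(6)=265, D(7)=1854, D(8)=14833.
Total: 3003 x 14833.

Final answer: C(14,6) D(8) = 44543499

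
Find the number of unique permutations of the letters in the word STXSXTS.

Letters (S:3, T:2, X:2). Total letters: 7.
Permutations = 7!/(3! x 2! x 2!).

Final answer: 210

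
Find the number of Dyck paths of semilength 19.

Total monotonic paths to (19,19): C(38,19) = 35345263800.
Reflecting each bad path at its first crossing gives a bijection with paths to (18,20): C(38,20) = 33578000610.
Valid Dyck paths: 35345263800 - 33578000610.
(This is the Catalan number C_{19}.)

Final answer: C_{19} = 1767263190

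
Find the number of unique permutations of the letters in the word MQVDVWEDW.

Letters (D:2, E:1, M:1, Q:1, V:2, W:2). Total letters: 9.
Permutations = 9!/(2! x 2! x 2!).

Final answer: 45360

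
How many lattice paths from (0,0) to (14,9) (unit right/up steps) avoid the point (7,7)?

Total paths to (14,9): C(23,9) = 817190.
Paths through (7,7): C(14,7) x C(9,2) = 123552.
Avoiding (7,7): 817190 - 123552.

Final answer: 693638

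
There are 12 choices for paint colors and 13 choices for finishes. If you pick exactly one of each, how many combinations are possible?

By the multiplication principle: 12 x 13.

Final answer: 156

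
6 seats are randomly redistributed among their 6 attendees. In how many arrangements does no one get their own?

Derangements satisfy D(n) = (n-1)(D(n-1) + D(n-2)), starting from D(0)=1, D(1)=0.
D(2) = 1 x (0 + 1) = 1
D(3) = 2 x (1 + 0) = 2
D(4) = 3 x (2 + 1) = 9
D(5) = 4 x (9 + 2) = 44
D(6) = 5 x (D(5) + D(4)) = 5 x (44 + 9)

Final answer: D(6) = 265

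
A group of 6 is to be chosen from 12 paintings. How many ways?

C(12,6) = 12!/(6! x (12-6)!).

Final answer: C(12,6) = 924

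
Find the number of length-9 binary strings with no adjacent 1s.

A valid string ends in 0 (append to any length-(n-1) valid string) or in 01 (append to any length-(n-2) valid string), so a(n) = a(n-1) + a(n-2) with a(1)=2, a(2)=3.
Computing successive values: a(1)=2, a(2)=3, a(3)=5, a(4)=8, a(5)=13, a(6)=21, a(7)=34, a(8)=55, a(9)=89.

Final answer: 89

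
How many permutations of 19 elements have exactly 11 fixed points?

Choose which 11 elements are fixed: C(19,11) = 75582.
Derange the remaining 8 using D(j) = (j-1)(D(j-1) + D(j-2)), D(0)=1, D(1)=0: D(2)=1, D(3)=2, D(4)=9, D(5)=44, D(6)=265, D(7)=1854, D(8)=14833.
Total: 75582 x 14833.

Final answer: C(19,11) D(8) = 1121107806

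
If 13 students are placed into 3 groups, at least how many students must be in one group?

By the pigeonhole principle: ceiling(13/3).

Final answer: 5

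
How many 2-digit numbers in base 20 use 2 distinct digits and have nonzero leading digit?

First digit: 19 (nonzero). Second: 19 (not first). Third: 18, etc.
Total: 19 x 19.

Final answer: 361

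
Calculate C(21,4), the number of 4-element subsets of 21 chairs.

C(21,4) = 21!/(4! x 17!).

Final answer: \binom{21}{4} = 5985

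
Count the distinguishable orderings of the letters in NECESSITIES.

Letters (C:1, E:3, I:2, N:1, S:3, T:1). Total letters: 11.
Permutations = 11!/(3! x 3! x 2!).

Final answer: 554400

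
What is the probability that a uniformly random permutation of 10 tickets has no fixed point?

Derangements satisfy D(n) = (n-1)(D(n-1) + D(n-2)), starting from D(0)=1, D(1)=0.
Building up: D(2)=1, D(3)=2, D(4)=9, D(5)=44, D(6)=265, D(7)=1854, D(8)=14833, D(9)=133496, D(10)=1334961.
Total arrangements: 10! = 3628800.
Probability = D(10)/10! = 16481/44800.

Final answer: D(10)/10! = 1334961/3628800 = 0.367879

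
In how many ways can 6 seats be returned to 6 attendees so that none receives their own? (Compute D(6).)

D(n) = (n-1)(D(n-1) + D(n-2)), D(0)=1, D(1)=0.
D(2) = 1 x (0 + 1) = 1
D(3) = 2 x (1 + 0) = 2
D(4) = 3 x (2 + 1) = 9
D(5) = 4 x (9 + 2) = 44
D(6) = 5 x (D(5) + D(4)) = 5 x (44 + 9)

Final answer: D(6) = 265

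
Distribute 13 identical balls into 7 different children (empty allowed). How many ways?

Stars and bars: C(n+k-1, k-1) = C(19,6).

Final answer: C(19,6) = 27132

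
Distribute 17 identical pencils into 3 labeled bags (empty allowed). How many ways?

Stars and bars: C(n+k-1, k-1) = C(19,2).

Final answer: C(19,2) = 171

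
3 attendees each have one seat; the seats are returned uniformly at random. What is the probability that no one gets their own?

Derangements satisfy D(n) = (n-1)(D(n-1) + D(n-2)), starting from D(0)=1, D(1)=0.
Building up: D(2)=1, D(3)=2.
Total arrangements: 3! = 6.
Probability = D(3)/3! = 1/3.

Final answer: D(3)/3! = 2/6 = 0.333333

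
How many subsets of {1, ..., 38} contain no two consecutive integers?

Let a(n) count such subsets of {1, ..., n}. Either n is excluded (a(n-1) ways) or n is included, forcing n-1 out (a(n-2) ways), so a(n) = a(n-1) + a(n-2) with a(1)=2, a(2)=3.
Iterating the recurrence: a(1)=2, a(2)=3, a(3)=5, a(4)=8, a(5)=13, a(6)=21, a(7)=34, a(8)=55, a(9)=89, a(10)=144, a(11)=233, a(12)=377, a(13)=610, a(14)=987, a(15)=1597, a(16)=2584, a(17)=4181, a(18)=6765, a(19)=10946, a(20)=17711, a(21)=28657, a(22)=46368, a(23)=75025, a(24)=121393, a(25)=196418, a(26)=317811, a(27)=514229, a(28)=832040, a(29)=1346269, a(30)=2178309, a(31)=3524578, a(32)=5702887, a(33)=9227465, a(34)=14930352, a(35)=24157817, a(36)=39088169, a(37)=63245986, a(38)=102334155.

Final answer: 102334155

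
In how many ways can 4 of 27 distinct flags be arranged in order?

P(27,4) = 27!/(27-4)! = 27!/23!.

Final answer: P(27,4) = 421200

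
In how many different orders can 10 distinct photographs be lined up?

The number of ways to arrange 10 distinct objects is 10!.

Final answer: 10! = 3628800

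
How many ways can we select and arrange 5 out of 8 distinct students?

P(8,5) = 8!/(8-5)! = 8!/3!.

Final answer: P(8,5) = 6720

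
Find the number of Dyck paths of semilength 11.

Total monotonic paths to (11,11): C(22,11) = 705432.
Reflecting each bad path at its first crossing gives a bijection with paths to (10,12): C(22,12) = 646646.
Valid Dyck paths: 705432 - 646646.
(Check: C(22,11) - C(22,12) = C(22,11)/12, the Catalan number C_{11}.)

Final answer: C_{11} = 58786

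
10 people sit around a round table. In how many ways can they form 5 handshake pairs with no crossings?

This is counted by the nth Catalan number C_n. Here n = 10/2 = 5.
C_n = C(2n,n)/(n+1), so C_{5} = C(10,5)/6 = 252/6.

Final answer: C_{5} = 42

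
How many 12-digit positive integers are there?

These are the integers in [10^11, 10^12), so the count is 10^12 - 10^11 = 9 x 10^11.

Final answer: 900000000000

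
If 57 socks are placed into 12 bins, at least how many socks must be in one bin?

By the pigeonhole principle: ceiling(57/12).

Final answer: 5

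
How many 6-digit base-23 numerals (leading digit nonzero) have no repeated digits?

First digit: 22 (nonzero). Second: 22 (not first). Third: 21, etc.
Total: 22 x 22 x 21 x 20 x 19 x 18.

Final answer: 69521760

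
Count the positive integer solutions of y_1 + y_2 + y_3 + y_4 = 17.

Substitute y'_i = y_i - 1 (so y'_i >= 0). Then sum y'_i = 17 - 4 = 13.
Stars and bars: C(13+4-1, 4-1) = C(16,3).

Final answer: C(16,3) = 560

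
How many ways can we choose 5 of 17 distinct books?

C(17,5) = 17!/(5! x (17-5)!).

Final answer: C(17,5) = 6188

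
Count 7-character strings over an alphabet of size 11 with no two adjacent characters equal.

Let g(n) count such strings. g(1) = 11, and each valid string of length n-1 extends in 10 ways (any symbol but the last), so g(n) = 10 g(n-1).
Total: g(7) = 11 x 10^6.

Final answer: 11 x 10^{6} = 11000000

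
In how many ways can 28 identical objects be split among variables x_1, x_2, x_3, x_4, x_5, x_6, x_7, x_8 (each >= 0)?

Stars and bars with 28 stars and 7 bars:
C(28+8-1, 8-1) = C(35,7).

Final answer: C(35,7) = 6724520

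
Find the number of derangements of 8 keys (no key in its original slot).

D(n) = (n-1)(D(n-1) + D(n-2)), D(0)=1, D(1)=0.
D(2) = 1 x (0 + 1) = 1
D(3) = 2 x (1 + 0) = 2
D(4) = 3 x (2 + 1) = 9
D(5) = 4 x (9 + 2) = 44
D(6) = 5 x (44 + 9) = 265
D(7) = 6 x (265 + 44) = 1854
D(8) = 7 x (D(7) + D(6)) = 7 x (1854 + 265)

Final answer: D(8) = 14833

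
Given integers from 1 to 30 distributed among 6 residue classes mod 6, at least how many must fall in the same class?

By pigeonhole with 30 objects and 6 categories: ceiling(30/6).

Final answer: 5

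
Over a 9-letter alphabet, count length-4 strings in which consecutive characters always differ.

First character: 9 choices. Each subsequent: 8 choices (must differ from the previous one).
Total: 9 x 8^3.

Final answer: 9 x 8^{3} = 4608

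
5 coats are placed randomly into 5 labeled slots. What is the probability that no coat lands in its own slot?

Derangements satisfy D(n) = (n-1)(D(n-1) + D(n-2)), starting from D(0)=1, D(1)=0.
Building up: D(2)=1, D(3)=2, D(4)=9, D(5)=44.
Total arrangements: 5! = 120.
Probability = D(5)/5! = 11/30.

Final answer: D(5)/5! = 44/120 = 0.366667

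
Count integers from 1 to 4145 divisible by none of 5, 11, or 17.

|div by 5|=829, |div by 11|=376, |div by 17|=243.
|div by 5&11|=75, |div by 5&17|=48, |div by 11&17|=22, |div by all|=4.
By inclusion-exclusion, divisible by at least one: 829+376+243-75-48-22+4 = 1307.
Not divisible by any: 4145 - 1307.

Final answer: 2838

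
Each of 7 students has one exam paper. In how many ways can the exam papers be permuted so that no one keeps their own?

Derangements satisfy D(n) = (n-1)(D(n-1) + D(n-2)), starting from D(0)=1, D(1)=0.
D(2) = 1 x (0 + 1) = 1
D(3) = 2 x (1 + 0) = 2
D(4) = 3 x (2 + 1) = 9
D(5) = 4 x (9 + 2) = 44
D(6) = 5 x (44 + 9) = 265
D(7) = 6 x (D(6) + D(5)) = 6 x (265 + 44)

Final answer: D(7) = 1854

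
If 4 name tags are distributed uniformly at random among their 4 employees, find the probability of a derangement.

Derangements satisfy D(n) = (n-1)(D(n-1) + D(n-2)), starting from D(0)=1, D(1)=0.
Building up: D(2)=1, D(3)=2, D(4)=9.
Total arrangements: 4! = 24.
Probability = D(4)/4! = 3/8.

Final answer: D(4)/4! = 9/24 = 0.375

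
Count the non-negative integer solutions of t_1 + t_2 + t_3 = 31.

Stars and bars with 31 stars and 2 bars:
C(31+3-1, 3-1) = C(33,2).

Final answer: C(33,2) = 528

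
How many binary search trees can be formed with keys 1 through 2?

This is counted by the nth Catalan number C_n. Here n = 2.
C_n = (2n)!/(n!(n+1)!), so C_{2} = 4!/(2! x 3!) = C(4,2)/3 = 6/3.

Final answer: C_{2} = 2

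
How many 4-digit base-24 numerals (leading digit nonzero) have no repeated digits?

First digit: 23 (nonzero). Second: 23 (not first). Third: 22, etc.
Total: 23 x 23 x 22 x 21.

Final answer: 244398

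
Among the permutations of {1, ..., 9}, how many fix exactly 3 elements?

Choose which 3 elements are fixed: C(9,3) = 84.
Derange the remaining 6 using D(j) = (j-1)(D(j-1) + D(j-2)), D(0)=1, D(1)=0: D(2)=1, D(3)=2, D(4)=9, D(5)=44, D(6)=265.
Total: 84 x 265.

Final answer: C(9,3) D(6) = 22260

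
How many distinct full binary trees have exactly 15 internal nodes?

This is counted by the nth Catalan number C_n. Here n = 15.
C_n = (2n)!/(n!(n+1)!), so C_{15} = 30!/(15! x 16!) = C(30,15)/16 = 155117520/16.

Final answer: C_{15} = 9694845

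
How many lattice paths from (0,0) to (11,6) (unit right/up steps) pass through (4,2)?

Paths (0,0)->(4,2): C(6,2) = 15.
Paths (4,2)->(11,6): C(11,4) = 330.
By multiplication principle: 15 x 330.

Final answer: 4950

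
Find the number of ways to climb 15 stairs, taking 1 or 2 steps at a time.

Condition on the final move: it is a 1-step (f(n-1) ways to get there) or a 2-step (f(n-2) ways), so f(n) = f(n-1) + f(n-2), with f(1)=1, f(2)=2.
Building up term by term: f(1)=1, f(2)=2, f(3)=3, f(4)=5, f(5)=8, f(6)=13, f(7)=21, f(8)=34, f(9)=55, f(10)=89, f(11)=144, f(12)=233, f(13)=377, f(14)=610, f(15)=987.

Final answer: 987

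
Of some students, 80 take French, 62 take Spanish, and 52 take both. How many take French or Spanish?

|A union B| = |A| + |B| - |A intersect B| = 80 + 62 - 52.

Final answer: 90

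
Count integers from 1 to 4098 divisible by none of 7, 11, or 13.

|div by 7|=585, |div by 11|=372, |div by 13|=315.
|div by 7&11|=53, |div by 7&13|=45, |div by 11&13|=28, |div by all|=4.
By inclusion-exclusion, divisible by at least one: 585+372+315-53-45-28+4 = 1150.
Not divisible by any: 4098 - 1150.

Final answer: 2948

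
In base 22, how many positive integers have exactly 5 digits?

These are the integers in [22^4, 22^5), so the count is 22^5 - 22^4 = 21 x 22^4.

Final answer: 4919376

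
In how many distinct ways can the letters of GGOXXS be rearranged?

Letters (G:2, O:1, S:1, X:2). Total letters: 6.
Permutations = 6!/(2! x 2!).

Final answer: 180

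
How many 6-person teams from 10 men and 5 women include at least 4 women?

Sum over valid woman counts:
C(5,4)C(10,2) = 225
C(5,5)C(10,1) = 10
Total: 225 + 10.

Final answer: 235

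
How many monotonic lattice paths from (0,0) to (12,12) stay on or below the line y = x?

Total monotonic paths to (12,12): C(24,12) = 2704156.
Paths that cross above y=x (reflection bijection): C(24,13) = 2496144.
Valid Dyck paths: 2704156 - 2496144.
(These counts are the Catalan numbers.)

Final answer: C_{12} = 208012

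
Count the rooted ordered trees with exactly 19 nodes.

This is counted by the nth Catalan number C_n. Here n = 19 - 1 = 18.
C_n = (2n)!/(n!(n+1)!), so C_{18} = 36!/(18! x 19!) = C(36,18)/19 = 9075135300/19.

Final answer: C_{18} = 477638700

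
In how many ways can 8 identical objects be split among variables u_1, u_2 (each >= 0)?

Stars and bars with 8 stars and 1 bars:
C(8+2-1, 2-1) = C(9,1).

Final answer: C(9,1) = 9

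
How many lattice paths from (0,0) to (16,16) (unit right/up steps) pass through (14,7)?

Paths (0,0)->(14,7): C(21,7) = 116280.
Paths (14,7)->(16,16): C(11,9) = 55.
By multiplication principle: 116280 x 55.

Final answer: 6395400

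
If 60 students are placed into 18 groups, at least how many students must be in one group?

By the pigeonhole principle: ceiling(60/18).

Final answer: 4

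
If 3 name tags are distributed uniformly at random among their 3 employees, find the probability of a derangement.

Derangements satisfy D(n) = (n-1)(D(n-1) + D(n-2)), starting from D(0)=1, D(1)=0.
Building up: D(2)=1, D(3)=2.
Total arrangements: 3! = 6.
Probability = D(3)/3! = 1/3.

Final answer: D(3)/3! = 2/6 = 0.333333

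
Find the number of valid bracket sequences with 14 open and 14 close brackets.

This is counted by the nth Catalan number C_n. Here n = 14 (pairs).
C_n = (2n)!/(n!(n+1)!), so C_{14} = 28!/(14! x 15!) = C(28,14)/15 = 40116600/15.

Final answer: C_{14} = 2674440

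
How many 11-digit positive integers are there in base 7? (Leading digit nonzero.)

Leading digit: 6 options (nonzero). Other 10 digit(s): 7 options each.
Total: 6 x 7^10.

Final answer: 1694851494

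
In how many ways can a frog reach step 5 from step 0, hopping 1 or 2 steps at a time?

Let f(n) count the ways. The last step is size 1 or 2, so f(n) = f(n-1) + f(n-2) with f(1)=1, f(2)=2.
Building up term by term: f(1)=1, f(2)=2, f(3)=3, f(4)=5, f(5)=8.

Final answer: 8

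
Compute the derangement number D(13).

Use the recurrence D(n) = (n-1)(D(n-1) + D(n-2)) with D(0)=1, D(1)=0.
D(2) = 1 x (0 + 1) = 1
D(3) = 2 x (1 + 0) = 2
D(4) = 3 x (2 + 1) = 9
D(5) = 4 x (9 + 2) = 44
D(6) = 5 x (44 + 9) = 265
D(7) = 6 x (265 + 44) = 1854
D(8) = 7 x (1854 + 265) = 14833
D(9) = 8 x (14833 + 1854) = 133496
D(10) = 9 x (133496 + 14833) = 1334961
D(11) = 10 x (1334961 + 133496) = 14684570
D(12) = 11 x (14684570 + 1334961) = 176214841
D(13) = 12 x (D(12) + D(11)) = 12 x (176214841 + 14684570)

Final answer: D(13) = 2290792932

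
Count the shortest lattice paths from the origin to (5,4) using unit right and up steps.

Each path has 5 right steps and 4 up steps in some order (9 steps total).
Choose which 4 of the 9 steps are up: C(9,4).

Final answer: C(9,4) = 126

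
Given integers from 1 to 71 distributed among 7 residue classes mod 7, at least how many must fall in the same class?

By pigeonhole with 71 objects and 7 categories: ceiling(71/7).

Final answer: 11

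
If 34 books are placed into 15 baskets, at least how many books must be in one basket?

By the pigeonhole principle: ceiling(34/15).

Final answer: 3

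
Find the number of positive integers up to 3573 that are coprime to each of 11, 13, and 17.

|div by 11|=324, |div by 13|=274, |div by 17|=210.
|div by 11&13|=24, |div by 11&17|=19, |div by 13&17|=16, |div by all|=1.
By inclusion-exclusion, divisible by at least one: 324+274+210-24-19-16+1 = 750.
Not divisible by any: 3573 - 750.

Final answer: 2823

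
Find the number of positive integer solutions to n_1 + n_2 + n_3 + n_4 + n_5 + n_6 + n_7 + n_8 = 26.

Substitute n'_i = n_i - 1 (so n'_i >= 0). Then sum n'_i = 26 - 8 = 18.
Stars and bars: C(18+8-1, 8-1) = C(25,7).

Final answer: C(25,7) = 480700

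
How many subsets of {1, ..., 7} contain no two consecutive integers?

Let a(n) count such subsets of {1, ..., n}. Either n is excluded (a(n-1) ways) or n is included, forcing n-1 out (a(n-2) ways), so a(n) = a(n-1) + a(n-2) with a(1)=2, a(2)=3.
Building up term by term: a(1)=2, a(2)=3, a(3)=5, a(4)=8, a(5)=13, a(6)=21, a(7)=34.

Final answer: 34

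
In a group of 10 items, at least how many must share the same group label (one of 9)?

There are 9 possible values for group label (one of 9). With 10 items and 9 categories, by pigeonhole: ceiling(10/9).

Final answer: 2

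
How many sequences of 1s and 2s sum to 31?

Condition on the final move: it is a 1-step (f(n-1) ways to get there) or a 2-step (f(n-2) ways), so f(n) = f(n-1) + f(n-2), with f(1)=1, f(2)=2.
Computing successive values: f(1)=1, f(2)=2, f(3)=3, f(4)=5, f(5)=8, f(6)=13, f(7)=21, f(8)=34, f(9)=55, f(10)=89, f(11)=144, f(12)=233, f(13)=377, f(14)=610, f(15)=987, f(16)=1597, f(17)=2584, f(18)=4181, f(19)=6765, f(20)=10946, f(21)=17711, f(22)=28657, f(23)=46368, f(24)=75025, f(25)=121393, f(26)=196418, f(27)=317811, f(28)=514229, f(29)=832040, f(30)=1346269, f(31)=2178309.

Final answer: 2178309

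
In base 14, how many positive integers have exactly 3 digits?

In base 14, the leading digit has 13 choices (1..13); each of the remaining 2 digits has 14 choices.
Total: 13 x 14^2.

Final answer: 2548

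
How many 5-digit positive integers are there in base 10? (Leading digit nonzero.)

Leading digit: 9 options (nonzero). Other 4 digit(s): 10 options each.
Total: 9 x 10^4.

Final answer: 90000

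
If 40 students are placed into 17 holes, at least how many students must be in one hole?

By the pigeonhole principle: ceiling(40/17).

Final answer: 3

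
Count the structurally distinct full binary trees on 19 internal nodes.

This is a standard Catalan-number count: the answer is C_n. Here n = 19.
C_n = C(2n,n)/(n+1), so C_{19} = C(38,19)/20 = 35345263800/20.

Final answer: C_{19} = 1767263190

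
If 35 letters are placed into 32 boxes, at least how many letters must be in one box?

By the pigeonhole principle: ceiling(35/32).

Final answer: 2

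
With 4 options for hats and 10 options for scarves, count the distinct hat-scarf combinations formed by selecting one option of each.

By the multiplication principle: 4 x 10.

Final answer: 40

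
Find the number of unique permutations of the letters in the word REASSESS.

Letters (A:1, E:2, R:1, S:4). Total letters: 8.
Permutations = 8!/(4! x 2!).

Final answer: 840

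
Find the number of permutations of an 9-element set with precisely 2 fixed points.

Choose which 2 elements are fixed: C(9,2) = 36.
Derange the remaining 7 using D(j) = (j-1)(D(j-1) + D(j-2)), D(0)=1, D(1)=0: D(2)=1, D(3)=2, D(4)=9, D(5)=44, D(6)=265, D(7)=1854.
Total: 36 x 1854.

Final answer: C(9,2) D(7) = 66744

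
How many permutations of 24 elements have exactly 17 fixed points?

Choose which 17 elements are fixed: C(24,17) = 346104.
Derange the remaining 7 using D(j) = (j-1)(D(j-1) + D(j-2)), D(0)=1, D(1)=0: D(2)=1, D(3)=2, D(4)=9, D(5)=44, D(6)=265, D(7)=1854.
Total: 346104 x 1854.

Final answer: C(24,17) D(7) = 641676816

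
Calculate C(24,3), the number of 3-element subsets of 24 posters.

C(24,3) = 24!/(3! x 21!).

Final answer: \binom{24}{3} = 2024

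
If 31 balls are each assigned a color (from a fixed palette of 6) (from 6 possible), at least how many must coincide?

There are 6 possible values for color (from a fixed palette of 6). With 31 balls and 6 categories, by pigeonhole: ceiling(31/6).

Final answer: 6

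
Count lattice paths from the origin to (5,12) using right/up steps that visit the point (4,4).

Paths (0,0)->(4,4): C(8,4) = 70.
Paths (4,4)->(5,12): C(9,8) = 9.
By multiplication principle: 70 x 9.

Final answer: 630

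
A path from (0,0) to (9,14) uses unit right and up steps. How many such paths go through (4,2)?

Paths (0,0)->(4,2): C(6,2) = 15.
Paths (4,2)->(9,14): C(17,12) = 6188.
By multiplication principle: 15 x 6188.

Final answer: 92820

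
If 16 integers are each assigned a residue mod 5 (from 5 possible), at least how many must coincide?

There are 5 possible values for residue mod 5. With 16 integers and 5 categories, by pigeonhole: ceiling(16/5).

Final answer: 4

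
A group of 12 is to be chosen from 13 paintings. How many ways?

C(13,12) = 13!/(12! x 1!).

Final answer: \binom{13}{12} = 13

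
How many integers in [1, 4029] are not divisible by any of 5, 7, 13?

|div by 5|=805, |div by 7|=575, |div by 13|=309.
|div by 5&7|=115, |div by 5&13|=61, |div by 7&13|=44, |div by all|=8.
By inclusion-exclusion, divisible by at least one: 805+575+309-115-61-44+8 = 1477.
Not divisible by any: 4029 - 1477.

Final answer: 2552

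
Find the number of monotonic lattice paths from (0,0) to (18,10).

Each path has 18 right steps and 10 up steps in some order (28 steps total).
Choose which 10 of the 28 steps are up: C(28,10).

Final answer: C(28,10) = 13123110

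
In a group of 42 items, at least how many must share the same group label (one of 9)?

There are 9 possible values for group label (one of 9). With 42 items and 9 categories, by pigeonhole: ceiling(42/9).

Final answer: 5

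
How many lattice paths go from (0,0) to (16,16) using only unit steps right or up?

Each path has 16 right steps and 16 up steps in some order (32 steps total).
Choose which 16 of the 32 steps are up: C(32,16).

Final answer: C(32,16) = 601080390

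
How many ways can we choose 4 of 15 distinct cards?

C(15,4) = 15!/(4! x (15-4)!).

Final answer: C(15,4) = 1365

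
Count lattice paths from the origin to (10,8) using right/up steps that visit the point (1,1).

Paths (0,0)->(1,1): C(2,1) = 2.
Paths (1,1)->(10,8): C(16,7) = 11440.
By multiplication principle: 2 x 11440.

Final answer: 22880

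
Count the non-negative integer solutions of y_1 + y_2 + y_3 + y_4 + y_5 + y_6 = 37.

Stars and bars with 37 stars and 5 bars:
C(37+6-1, 6-1) = C(42,5).

Final answer: C(42,5) = 850668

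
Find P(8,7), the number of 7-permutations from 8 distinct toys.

P(8,7) = 8!/(8-7)! = 8!/1!.

Final answer: P(8,7) = 40320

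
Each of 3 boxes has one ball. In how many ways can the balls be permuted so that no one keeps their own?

Derangements satisfy D(n) = (n-1)(D(n-1) + D(n-2)), starting from D(0)=1, D(1)=0.
D(2) = 1 x (0 + 1) = 1
D(3) = 2 x (D(2) + D(1)) = 2 x (1 + 0)

Final answer: D(3) = 2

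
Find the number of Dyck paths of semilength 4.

Total monotonic paths to (4,4): C(8,4) = 70.
Reflecting each bad path at its first crossing gives a bijection with paths to (3,5): C(8,5) = 56.
Valid Dyck paths: 70 - 56.
(Check: C(8,4) - C(8,5) = C(8,4)/5, the Catalan number C_{4}.)

Final answer: C_{4} = 14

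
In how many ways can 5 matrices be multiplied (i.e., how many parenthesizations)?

This is counted by the nth Catalan number C_n. Here n = 5 - 1 = 4.
C_n = C(2n,n)/(n+1), so C_{4} = C(8,4)/5 = 70/5.

Final answer: C_{4} = 14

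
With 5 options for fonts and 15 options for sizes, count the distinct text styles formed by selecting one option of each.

By the multiplication principle: 5 x 15.

Final answer: 75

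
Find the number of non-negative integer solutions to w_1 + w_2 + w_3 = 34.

Stars and bars with 34 stars and 2 bars:
C(34+3-1, 3-1) = C(36,2).

Final answer: C(36,2) = 630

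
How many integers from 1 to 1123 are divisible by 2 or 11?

Multiples of 2: 561. Multiples of 11: 102. Of both (lcm=22): 51.
By inclusion-exclusion: 561 + 102 - 51.

Final answer: 612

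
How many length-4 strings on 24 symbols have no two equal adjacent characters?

Let g(n) count such strings. g(1) = 24, and each valid string of length n-1 extends in 23 ways (any symbol but the last), so g(n) = 23 g(n-1).
Total: g(4) = 24 x 23^3.

Final answer: 24 x 23^{3} = 292008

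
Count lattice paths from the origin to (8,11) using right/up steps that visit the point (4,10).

Paths (0,0)->(4,10): C(14,10) = 1001.
Paths (4,10)->(8,11): C(5,1) = 5.
By multiplication principle: 1001 x 5.

Final answer: 5005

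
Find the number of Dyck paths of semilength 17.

Total monotonic paths to (17,17): C(34,17) = 2333606220.
A path is bad iff it touches y = x + 1; reflecting its initial segment maps bad paths bijectively onto all paths to (16,18), of which there are C(34,18) = 2203961430.
Valid Dyck paths: 2333606220 - 2203961430.
(This is the Catalan number C_{17}.)

Final answer: C_{17} = 129644790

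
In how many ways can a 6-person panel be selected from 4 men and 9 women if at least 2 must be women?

Sum over valid woman counts:
C(9,2)C(4,4) = 36
C(9,3)C(4,3) = 336
C(9,4)C(4,2) = 756
C(9,5)C(4,1) = 504
C(9,6)C(4,0) = 84
Total: 36 + 336 + 756 + 504 + 84.

Final answer: 1716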